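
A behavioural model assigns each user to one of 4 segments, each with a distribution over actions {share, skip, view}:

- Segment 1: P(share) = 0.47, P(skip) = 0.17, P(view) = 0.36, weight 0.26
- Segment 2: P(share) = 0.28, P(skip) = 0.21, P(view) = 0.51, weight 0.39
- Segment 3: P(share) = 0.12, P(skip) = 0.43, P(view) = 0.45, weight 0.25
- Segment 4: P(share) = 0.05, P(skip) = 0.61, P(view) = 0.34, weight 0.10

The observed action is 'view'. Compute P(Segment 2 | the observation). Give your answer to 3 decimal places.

0.453

P(component k | x) = w_k·f_k(x) / marginal(x), where marginal(x) = Σ_j w_j·f_j(x).
Categorical probabilities:
  L_1 = P(view | comp) = 0.36
  L_2 = P(view | comp) = 0.51
  L_3 = P(view | comp) = 0.45
  L_4 = P(view | comp) = 0.34
Unnormalised posteriors:
  w_1·L_1 = 0.26 × 0.36 = 0.0936
  w_2·L_2 = 0.39 × 0.51 = 0.1989
  w_3·L_3 = 0.25 × 0.45 = 0.1125
  w_4·L_4 = 0.10 × 0.34 = 0.034
Sum: 0.0936 + 0.1989 + 0.1125 + 0.034 = 0.439
P(Segment 2 | x) = 0.1989 / 0.439 ≈ 0.453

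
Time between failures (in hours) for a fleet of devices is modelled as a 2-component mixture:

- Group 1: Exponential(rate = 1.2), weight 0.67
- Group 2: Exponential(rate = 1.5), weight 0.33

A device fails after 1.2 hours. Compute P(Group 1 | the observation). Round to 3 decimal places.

0.700

Posterior ∝ prior × likelihood, so P(k | x) ∝ P(Z=k) f_k(x); normalise over all components.
Exponential densities:
  L_1 = 1.2·e^(−1.2·1.2) = 1.2·e^(−1.4400) = 0.284313
  L_2 = 1.5·e^(−1.5·1.2) = 1.5·e^(−1.8000) = 0.247948
Weight by the priors:
  P(Z=1)·L_1 = 0.67 × 0.284313 = 0.19049
  P(Z=2)·L_2 = 0.33 × 0.247948 = 0.0818229
Marginal: 0.19049 + 0.0818229 = 0.272313
P(Group 1 | the observation) = 0.19049 / 0.272313 ≈ 0.700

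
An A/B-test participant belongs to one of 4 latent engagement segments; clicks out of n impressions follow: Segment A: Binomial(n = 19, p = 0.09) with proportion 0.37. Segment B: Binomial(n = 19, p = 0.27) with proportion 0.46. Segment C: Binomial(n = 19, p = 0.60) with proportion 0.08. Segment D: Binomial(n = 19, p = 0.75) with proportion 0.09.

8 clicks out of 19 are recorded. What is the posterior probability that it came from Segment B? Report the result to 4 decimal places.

0.8734

Posterior ∝ prior × likelihood, so P(k | x) ∝ π_k f_k(x); normalise over all components.
Binomial probabilities:
  L_A = C(19,8)·0.09^8·0.91^11 = 75582·4.30467e-09·0.354369 = 0.000115296
  L_B = C(19,8)·0.27^8·0.73^11 = 75582·2.8243e-05·0.0313727 = 0.0669699
  L_C = C(19,8)·0.60^8·0.40^11 = 75582·0.0167962·4.1943e-05 = 0.0532462
  L_D = C(19,8)·0.75^8·0.25^11 = 75582·0.100113·2.38419e-07 = 0.00180405
Multiply by the mixture weights:
  π_A·L_A = 0.37 × 0.000115296 = 4.26595e-05
  π_B·L_B = 0.46 × 0.0669699 = 0.0308062
  π_C·L_C = 0.08 × 0.0532462 = 0.00425969
  π_D·L_D = 0.09 × 0.00180405 = 0.000162365
Evidence: 4.26595e-05 + 0.0308062 + 0.00425969 + 0.000162365 = 0.0352709
P(Segment B | the observation) ≈ 0.8734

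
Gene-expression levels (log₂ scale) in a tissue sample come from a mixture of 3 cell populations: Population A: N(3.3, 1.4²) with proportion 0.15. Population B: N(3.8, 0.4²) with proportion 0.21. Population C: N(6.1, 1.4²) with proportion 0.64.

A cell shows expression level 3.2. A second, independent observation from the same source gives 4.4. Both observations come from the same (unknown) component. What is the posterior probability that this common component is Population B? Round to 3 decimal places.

0.650

Apply Bayes' rule: the posterior for each component is proportional to its prior times its likelihood at x.
Since both observations come from the same component, the likelihood for component k is f_k(x₁)·f_k(x₂).
  p_A = [0.284233] × [0.20928] = 0.0594841
  p_B = [0.323794] × [0.323794] = 0.104843
  p_C = [0.033346] × [0.136333] = 0.00454615
Unnormalised posteriors:
  π_A·p_A = 0.15 × 0.0594841 = 0.00892262
  π_B·p_B = 0.21 × 0.104843 = 0.0220169
  π_C·p_C = 0.64 × 0.00454615 = 0.00290954
Normaliser: 0.00892262 + 0.0220169 + 0.00290954 = 0.0338491
So the posterior for Population B is 0.0220169 / 0.0338491 ≈ 0.650.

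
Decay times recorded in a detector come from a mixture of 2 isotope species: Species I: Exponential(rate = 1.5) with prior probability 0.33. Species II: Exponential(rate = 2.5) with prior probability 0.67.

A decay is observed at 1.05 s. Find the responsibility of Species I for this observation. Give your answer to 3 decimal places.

P(component k | x) = π_k·f_k(x) / marginal(x), where marginal(x) = Σ_j π_j·f_j(x).
Exponential densities:
  f_I = 1.5·e^(−1.5·1.05) = 1.5·e^(−1.5750) = 0.310511
  f_II = 2.5·e^(−2.5·1.05) = 2.5·e^(−2.6250) = 0.181099
Prior × likelihood for each component:
  π_I·f_I = 0.33 × 0.310511 = 0.102469
  π_II·f_II = 0.67 × 0.181099 = 0.121337
Marginal: 0.102469 + 0.121337 = 0.223805
P(Species I | the observation) = 0.102469 / 0.223805 ≈ 0.458

0.458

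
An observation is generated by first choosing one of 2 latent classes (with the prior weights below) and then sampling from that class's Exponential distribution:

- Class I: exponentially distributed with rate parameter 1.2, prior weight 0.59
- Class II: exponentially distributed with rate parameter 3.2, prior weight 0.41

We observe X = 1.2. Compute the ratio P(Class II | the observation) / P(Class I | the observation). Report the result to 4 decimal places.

The posterior odds equal the prior odds times the likelihood ratio: (π_i/π_j)·(f_i(x)/f_j(x)).
Exponential densities:
  f_I = 0.284313
  f_II = 0.0687795
0.0281996 / 0.167745 ≈ 0.1681

0.1681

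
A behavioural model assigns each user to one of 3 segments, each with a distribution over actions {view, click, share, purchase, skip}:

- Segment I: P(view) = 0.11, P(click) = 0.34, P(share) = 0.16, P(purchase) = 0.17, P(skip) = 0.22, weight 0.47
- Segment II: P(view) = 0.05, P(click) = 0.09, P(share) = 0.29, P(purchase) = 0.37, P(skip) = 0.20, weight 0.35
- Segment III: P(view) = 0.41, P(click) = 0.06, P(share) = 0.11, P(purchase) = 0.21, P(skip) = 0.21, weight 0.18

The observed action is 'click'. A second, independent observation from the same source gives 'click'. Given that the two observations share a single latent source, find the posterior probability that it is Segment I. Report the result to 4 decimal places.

0.9398

P(component k | x) = P(Z=k)·f_k(x) / marginal(x), where marginal(x) = Σ_j P(Z=j)·f_j(x).
Since both observations come from the same component, the likelihood for component k is f_k(x₁)·f_k(x₂).
  L_I = [P(click | comp) = 0.34] × [0.34] = 0.1156
  L_II = [P(click | comp) = 0.09] × [0.09] = 0.0081
  L_III = [P(click | comp) = 0.06] × [0.06] = 0.0036
Multiply by the mixture weights:
  P(Z=I)·L_I = 0.47 × 0.1156 = 0.054332
  P(Z=II)·L_II = 0.35 × 0.0081 = 0.002835
  P(Z=III)·L_III = 0.18 × 0.0036 = 0.000648
Normaliser: 0.054332 + 0.002835 + 0.000648 = 0.057815
Responsibility of Segment I: 0.054332 / 0.057815 ≈ 0.9398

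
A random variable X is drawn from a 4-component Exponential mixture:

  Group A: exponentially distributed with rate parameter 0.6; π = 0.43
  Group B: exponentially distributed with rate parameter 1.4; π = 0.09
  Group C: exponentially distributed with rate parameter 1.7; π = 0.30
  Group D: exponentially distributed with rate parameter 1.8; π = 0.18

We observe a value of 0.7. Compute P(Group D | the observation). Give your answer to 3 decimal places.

0.198

P(component k | x) = π_k·f_k(x) / marginal(x), where marginal(x) = Σ_j π_j·f_j(x).
Evaluate each component's likelihood at the observed value:
  p_A = 0.6·e^(−0.6·0.7) = 0.6·e^(−0.4200) = 0.394228
  p_B = 1.4·e^(−1.4·0.7) = 1.4·e^(−0.9800) = 0.525436
  p_C = 1.7·e^(−1.7·0.7) = 1.7·e^(−1.1900) = 0.517176
  p_D = 1.8·e^(−1.8·0.7) = 1.8·e^(−1.2600) = 0.510577
Weight by the priors:
  π_A·p_A = 0.43 × 0.394228 = 0.169518
  π_B·p_B = 0.09 × 0.525436 = 0.0472892
  π_C·p_C = 0.30 × 0.517176 = 0.155153
  π_D·p_D = 0.18 × 0.510577 = 0.0919039
Denominator: 0.169518 + 0.0472892 + 0.155153 + 0.0919039 = 0.463864
Responsibility of Group D: 0.0919039 / 0.463864 ≈ 0.198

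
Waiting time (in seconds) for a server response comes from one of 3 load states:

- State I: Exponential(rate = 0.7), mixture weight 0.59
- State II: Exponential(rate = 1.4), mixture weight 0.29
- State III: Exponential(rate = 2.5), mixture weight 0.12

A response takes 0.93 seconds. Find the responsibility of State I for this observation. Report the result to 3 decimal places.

By Bayes' theorem, P(k | x) = w_k f_k(x) / Σ_j w_j f_j(x).
Component likelihoods at x = 0.93 seconds:
  L_I = 0.7·e^(−0.7·0.93) = 0.7·e^(−0.6510) = 0.365067
  L_II = 1.4·e^(−1.4·0.93) = 1.4·e^(−1.3020) = 0.380782
  L_III = 2.5·e^(−2.5·0.93) = 2.5·e^(−2.3250) = 0.244459
Prior × likelihood for each component:
  w_I·L_I = 0.59 × 0.365067 = 0.215389
  w_II·L_II = 0.29 × 0.380782 = 0.110427
  w_III·L_III = 0.12 × 0.244459 = 0.029335
Normaliser: 0.215389 + 0.110427 + 0.029335 = 0.355151
So the posterior for State I is 0.215389 / 0.355151 ≈ 0.606.

0.606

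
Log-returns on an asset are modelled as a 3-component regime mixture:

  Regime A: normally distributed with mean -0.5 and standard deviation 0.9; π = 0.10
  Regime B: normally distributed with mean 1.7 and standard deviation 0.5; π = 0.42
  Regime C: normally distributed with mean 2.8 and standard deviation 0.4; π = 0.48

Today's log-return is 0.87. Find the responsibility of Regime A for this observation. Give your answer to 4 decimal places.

Posterior ∝ prior × likelihood, so P(k | x) ∝ w_k f_k(x); normalise over all components.
Evaluate each component's likelihood at the observed value:
  L_A = (1/(0.9·√(2π)))·exp(−(0.87−-0.5)²/(2·0.9²)) = 0.443269·exp(-1.15858) = 0.139156
  L_B = (1/(0.5·√(2π)))·exp(−(0.87−1.7)²/(2·0.5²)) = 0.797885·exp(-1.37780) = 0.201173
  L_C = (1/(0.4·√(2π)))·exp(−(0.87−2.8)²/(2·0.4²)) = 0.997356·exp(-11.64031) = 8.78065e-06
Multiply by the mixture weights:
  w_A·L_A = 0.10 × 0.139156 = 0.0139156
  w_B·L_B = 0.42 × 0.201173 = 0.0844925
  w_C·L_C = 0.48 × 8.78065e-06 = 4.21471e-06
Denominator: 0.0139156 + 0.0844925 + 4.21471e-06 = 0.0984124
P(Regime A | the observation) ≈ 0.1414

0.1414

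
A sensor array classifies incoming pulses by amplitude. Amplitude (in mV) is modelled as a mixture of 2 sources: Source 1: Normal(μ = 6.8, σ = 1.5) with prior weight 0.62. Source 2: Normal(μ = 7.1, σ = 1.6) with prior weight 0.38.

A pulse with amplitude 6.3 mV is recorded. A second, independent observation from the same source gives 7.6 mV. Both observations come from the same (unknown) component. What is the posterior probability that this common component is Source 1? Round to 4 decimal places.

Posterior ∝ prior × likelihood, so P(k | x) ∝ w_k f_k(x); normalise over all components.
Since both observations come from the same component, the likelihood for component k is f_k(x₁)·f_k(x₂).
  f_1 = [(1/(1.5·√(2π)))·exp(−(6.3−6.8)²/(2·1.5²)) = 0.265962·exp(-0.05556) = 0.251589] × [0.230703] = 0.0580422
  f_2 = [(1/(1.6·√(2π)))·exp(−(6.3−7.1)²/(2·1.6²)) = 0.249339·exp(-0.12500) = 0.220041] × [0.237457] = 0.0522502
Unnormalised posteriors:
  w_1·f_1 = 0.62 × 0.0580422 = 0.0359862
  w_2·f_2 = 0.38 × 0.0522502 = 0.0198551
Denominator: 0.0359862 + 0.0198551 = 0.0558412
So the posterior for Source 1 is 0.0359862 / 0.0558412 ≈ 0.6444.

0.6444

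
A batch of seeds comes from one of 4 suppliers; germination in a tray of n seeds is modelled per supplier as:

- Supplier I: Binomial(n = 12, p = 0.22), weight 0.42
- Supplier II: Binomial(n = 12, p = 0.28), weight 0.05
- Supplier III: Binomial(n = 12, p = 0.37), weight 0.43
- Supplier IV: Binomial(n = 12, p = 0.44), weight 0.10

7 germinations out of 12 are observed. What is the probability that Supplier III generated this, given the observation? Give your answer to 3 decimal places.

0.649

P(component k | x) = π_k·f_k(x) / marginal(x), where marginal(x) = Σ_j π_j·f_j(x).
Evaluate each component's likelihood at the observed value:
  p_I = 0.0057037
  p_II = 0.0206773
  p_III = 0.0746174
  p_IV = 0.139262
Multiply by the mixture weights:
  π_I·p_I = 0.42 × 0.0057037 = 0.00239556
  π_II·p_II = 0.05 × 0.0206773 = 0.00103387
  π_III·p_III = 0.43 × 0.0746174 = 0.0320855
  π_IV·p_IV = 0.10 × 0.139262 = 0.0139262
Marginal: 0.00239556 + 0.00103387 + 0.0320855 + 0.0139262 = 0.0494411
So the posterior for Supplier III is 0.0320855 / 0.0494411 ≈ 0.649.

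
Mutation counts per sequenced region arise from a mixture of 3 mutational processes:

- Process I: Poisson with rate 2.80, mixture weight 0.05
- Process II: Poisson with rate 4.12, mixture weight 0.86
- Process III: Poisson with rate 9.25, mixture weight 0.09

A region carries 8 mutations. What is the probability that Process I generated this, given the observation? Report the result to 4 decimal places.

0.0070

By Bayes' theorem, P(k | x) = P(Z=k) f_k(x) / Σ_j P(Z=j) f_j(x).
Component likelihoods at x = 8 mutations:
  L_I = e^(−2.80)·2.80^8/8! = 0.00569796
  L_II = e^(−4.12)·4.12^8/8! = 0.0334475
  L_III = e^(−9.25)·9.25^8/8! = 0.127758
Multiply by the mixture weights:
  P(Z=I)·L_I = 0.05 × 0.00569796 = 0.000284898
  P(Z=II)·L_II = 0.86 × 0.0334475 = 0.0287649
  P(Z=III)·L_III = 0.09 × 0.127758 = 0.0114983
Evidence: 0.000284898 + 0.0287649 + 0.0114983 = 0.040548
So the posterior for Process I is 0.000284898 / 0.040548 ≈ 0.0070.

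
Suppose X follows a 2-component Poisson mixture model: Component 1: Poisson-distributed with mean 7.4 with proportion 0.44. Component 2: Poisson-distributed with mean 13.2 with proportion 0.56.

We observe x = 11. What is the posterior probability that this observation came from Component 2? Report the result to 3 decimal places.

0.692

Apply Bayes' rule: the posterior for each component is proportional to its prior times its likelihood at x.
Poisson probabilities:
  L_1 = e^(−7.4)·7.4^11/11! = 0.0557974
  L_2 = e^(−13.2)·13.2^11/11! = 0.0982812
Unnormalised posteriors:
  π_1·L_1 = 0.44 × 0.0557974 = 0.0245509
  π_2·L_2 = 0.56 × 0.0982812 = 0.0550375
Normaliser: 0.0245509 + 0.0550375 = 0.0795883
P(Component 2 | 11) ≈ 0.692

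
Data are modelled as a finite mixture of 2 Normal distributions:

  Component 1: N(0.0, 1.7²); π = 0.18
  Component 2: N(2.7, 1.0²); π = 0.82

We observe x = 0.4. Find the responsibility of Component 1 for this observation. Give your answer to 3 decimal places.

Posterior ∝ prior × likelihood, so P(k | x) ∝ π_k f_k(x); normalise over all components.
Evaluate each component's likelihood at the observed value:
  L_1 = 0.228265
  L_2 = 0.028327
Multiply by the mixture weights:
  π_1·L_1 = 0.18 × 0.228265 = 0.0410877
  π_2·L_2 = 0.82 × 0.028327 = 0.0232282
Sum: 0.0410877 + 0.0232282 = 0.0643159
P(Component 1 | data) ≈ 0.639

0.639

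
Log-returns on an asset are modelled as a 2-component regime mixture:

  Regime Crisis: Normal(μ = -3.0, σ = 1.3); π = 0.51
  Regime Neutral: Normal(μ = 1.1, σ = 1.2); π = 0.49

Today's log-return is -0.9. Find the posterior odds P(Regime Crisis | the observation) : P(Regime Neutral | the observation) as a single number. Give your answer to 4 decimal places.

The posterior odds equal the prior odds times the likelihood ratio: (π_i/π_j)·(f_i(x)/f_j(x)).
Normal densities:
  L_Crisis = (1/(1.3·√(2π)))·exp(−(-0.9−-3.0)²/(2·1.3²)) = 0.306879·exp(-1.30473) = 0.0832392
  L_Neutral = (1/(1.2·√(2π)))·exp(−(-0.9−1.1)²/(2·1.2²)) = 0.332452·exp(-1.38889) = 0.0828976
Odds = (0.51/0.49) × (0.0832392/0.0828976) = 1.04082 × 1.00412 ≈ 1.0451

1.0451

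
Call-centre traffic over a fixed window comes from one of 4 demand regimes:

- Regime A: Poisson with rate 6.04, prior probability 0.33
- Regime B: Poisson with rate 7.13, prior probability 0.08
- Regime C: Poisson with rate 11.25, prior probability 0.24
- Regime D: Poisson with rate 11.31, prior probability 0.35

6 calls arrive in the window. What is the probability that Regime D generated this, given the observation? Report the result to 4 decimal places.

0.1450

The responsibility of component k is w_k f_k(x) divided by Σ_j w_j f_j(x).
Evaluate each component's likelihood at the observed value:
  L_A = 0.160602
  L_B = 0.146112
  L_C = 0.0366243
  L_D = 0.03561
Weight by the priors:
  w_A·L_A = 0.33 × 0.160602 = 0.0529986
  w_B·L_B = 0.08 × 0.146112 = 0.0116889
  w_C·L_C = 0.24 × 0.0366243 = 0.00878984
  w_D·L_D = 0.35 × 0.03561 = 0.0124635
Evidence: 0.0529986 + 0.0116889 + 0.00878984 + 0.0124635 = 0.0859409
So the posterior for Regime D is 0.0124635 / 0.0859409 ≈ 0.1450.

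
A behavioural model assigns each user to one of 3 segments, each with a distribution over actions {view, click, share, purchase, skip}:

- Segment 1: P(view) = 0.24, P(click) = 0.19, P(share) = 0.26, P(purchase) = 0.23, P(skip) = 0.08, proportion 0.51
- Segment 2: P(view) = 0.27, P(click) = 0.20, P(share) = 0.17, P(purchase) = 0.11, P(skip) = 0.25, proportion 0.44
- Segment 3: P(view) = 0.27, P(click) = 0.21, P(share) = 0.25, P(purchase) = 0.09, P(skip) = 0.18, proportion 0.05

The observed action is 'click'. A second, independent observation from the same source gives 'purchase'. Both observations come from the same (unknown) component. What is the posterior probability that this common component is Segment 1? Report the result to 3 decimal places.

Apply Bayes' rule: the posterior for each component is proportional to its prior times its likelihood at x.
Since both observations come from the same component, the likelihood for component k is f_k(x₁)·f_k(x₂).
  p_1 = [P(click | comp) = 0.19] × [0.23] = 0.0437
  p_2 = [P(click | comp) = 0.20] × [0.11] = 0.022
  p_3 = [P(click | comp) = 0.21] × [0.09] = 0.0189
Weight by the priors:
  w_1·p_1 = 0.51 × 0.0437 = 0.022287
  w_2·p_2 = 0.44 × 0.022 = 0.00968
  w_3·p_3 = 0.05 × 0.0189 = 0.000945
Sum: 0.022287 + 0.00968 + 0.000945 = 0.032912
P(Segment 1 | x₁, x₂) = 0.022287 / 0.032912 ≈ 0.677

0.677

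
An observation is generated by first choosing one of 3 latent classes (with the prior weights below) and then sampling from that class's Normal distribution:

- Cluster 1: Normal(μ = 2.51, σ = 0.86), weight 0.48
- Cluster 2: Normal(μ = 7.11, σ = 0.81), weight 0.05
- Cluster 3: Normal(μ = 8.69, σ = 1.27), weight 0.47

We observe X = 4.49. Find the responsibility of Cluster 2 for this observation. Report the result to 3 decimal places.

0.008

Posterior ∝ prior × likelihood, so P(k | x) ∝ P(Z=k) f_k(x); normalise over all components.
Normal densities:
  f_1 = (1/(0.86·√(2π)))·exp(−(4.49−2.51)²/(2·0.86²)) = 0.463886·exp(-2.65035) = 0.0327626
  f_2 = (1/(0.81·√(2π)))·exp(−(4.49−7.11)²/(2·0.81²)) = 0.492521·exp(-5.23121) = 0.00263352
  f_3 = (1/(1.27·√(2π)))·exp(−(4.49−8.69)²/(2·1.27²)) = 0.314128·exp(-5.46841) = 0.00132497
Prior × likelihood for each component:
  P(Z=1)·f_1 = 0.48 × 0.0327626 = 0.0157261
  P(Z=2)·f_2 = 0.05 × 0.00263352 = 0.000131676
  P(Z=3)·f_3 = 0.47 × 0.00132497 = 0.000622735
Normaliser: 0.0157261 + 0.000131676 + 0.000622735 = 0.0164805
P(Cluster 2 | x) = 0.000131676 / 0.0164805 ≈ 0.008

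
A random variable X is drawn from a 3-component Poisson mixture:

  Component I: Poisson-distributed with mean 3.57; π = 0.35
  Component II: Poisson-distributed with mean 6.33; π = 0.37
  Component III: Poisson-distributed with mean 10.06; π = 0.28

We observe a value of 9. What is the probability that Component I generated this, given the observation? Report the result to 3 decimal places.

0.038

By Bayes' theorem, P(k | x) = π_k f_k(x) / Σ_j π_j f_j(x).
Poisson probabilities:
  p_I = e^(−3.57)·3.57^9/9! = 0.00730835
  p_II = e^(−6.33)·6.33^9/9! = 0.0801284
  p_III = e^(−10.06)·10.06^9/9! = 0.124342
Unnormalised posteriors:
  π_I·p_I = 0.35 × 0.00730835 = 0.00255792
  π_II·p_II = 0.37 × 0.0801284 = 0.0296475
  π_III·p_III = 0.28 × 0.124342 = 0.0348156
Marginal: 0.00255792 + 0.0296475 + 0.0348156 = 0.0670211
P(Component I | x) ≈ 0.038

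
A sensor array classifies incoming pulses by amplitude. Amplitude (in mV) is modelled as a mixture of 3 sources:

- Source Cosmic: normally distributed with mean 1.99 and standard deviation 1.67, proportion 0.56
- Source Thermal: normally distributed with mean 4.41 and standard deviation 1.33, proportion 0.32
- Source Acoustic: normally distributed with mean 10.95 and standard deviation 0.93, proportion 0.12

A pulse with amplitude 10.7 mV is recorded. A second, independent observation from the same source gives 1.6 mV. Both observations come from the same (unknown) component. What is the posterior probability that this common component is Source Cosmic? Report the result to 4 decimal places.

P(component k | x) = P(Z=k)·f_k(x) / marginal(x), where marginal(x) = Σ_j P(Z=j)·f_j(x).
Since both observations come from the same component, the likelihood for component k is f_k(x₁)·f_k(x₂).
  L_Cosmic = [(1/(1.67·√(2π)))·exp(−(10.7−1.99)²/(2·1.67²)) = 0.238888·exp(-13.60108) = 2.96019e-07] × [0.232461] = 6.88131e-08
  L_Thermal = [(1/(1.33·√(2π)))·exp(−(10.7−4.41)²/(2·1.33²)) = 0.299957·exp(-11.18325) = 4.17095e-06] × [0.0321919] = 1.34271e-07
  L_Acoustic = [(1/(0.93·√(2π)))·exp(−(10.7−10.95)²/(2·0.93²)) = 0.428970·exp(-0.03613) = 0.413748] × [4.82596e-23] = 1.99673e-23
Unnormalised posteriors:
  P(Z=Cosmic)·L_Cosmic = 0.56 × 6.88131e-08 = 3.85353e-08
  P(Z=Thermal)·L_Thermal = 0.32 × 1.34271e-07 = 4.29666e-08
  P(Z=Acoustic)·L_Acoustic = 0.12 × 1.99673e-23 = 2.39608e-24
Evidence: 3.85353e-08 + 4.29666e-08 + 2.39608e-24 = 8.15019e-08
P(Source Cosmic | x₁,x₂) = 3.85353e-08 / 8.15019e-08 ≈ 0.4728

0.4728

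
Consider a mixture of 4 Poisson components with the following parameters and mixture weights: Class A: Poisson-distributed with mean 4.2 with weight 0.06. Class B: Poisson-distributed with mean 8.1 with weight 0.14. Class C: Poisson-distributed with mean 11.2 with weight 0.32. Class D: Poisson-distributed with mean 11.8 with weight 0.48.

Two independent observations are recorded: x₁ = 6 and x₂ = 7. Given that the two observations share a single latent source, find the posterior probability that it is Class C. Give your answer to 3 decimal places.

0.174

The responsibility of component k is π_k f_k(x) divided by Σ_j π_j f_j(x).
Since both observations come from the same component, the likelihood for component k is f_k(x₁)·f_k(x₂).
  p_A = [e^(−4.2)·4.2^6/6! = 0.114321] × [0.0685927] = 0.00784159
  p_B = [e^(−8.1)·8.1^6/6! = 0.119067] × [0.137778] = 0.0164048
  p_C = [e^(−11.2)·11.2^6/6! = 0.0374867] × [0.0599788] = 0.00224841
  p_D = [e^(−11.8)·11.8^6/6! = 0.0281374] × [0.0474317] = 0.00133461
Prior × likelihood for each component:
  π_A·p_A = 0.06 × 0.00784159 = 0.000470495
  π_B·p_B = 0.14 × 0.0164048 = 0.00229668
  π_C·p_C = 0.32 × 0.00224841 = 0.00071949
  π_D·p_D = 0.48 × 0.00133461 = 0.000640611
Normaliser: 0.000470495 + 0.00229668 + 0.00071949 + 0.000640611 = 0.00412727
P(Class C | x₁,x₂) ≈ 0.174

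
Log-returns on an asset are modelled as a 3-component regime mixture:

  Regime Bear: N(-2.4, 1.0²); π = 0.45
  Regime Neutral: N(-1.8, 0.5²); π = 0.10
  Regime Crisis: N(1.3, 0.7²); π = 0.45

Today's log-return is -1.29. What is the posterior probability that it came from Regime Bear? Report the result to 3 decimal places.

0.670

Posterior ∝ prior × likelihood, so P(k | x) ∝ P(Z=k) f_k(x); normalise over all components.
Normal densities:
  p_Bear = 0.215458
  p_Neutral = 0.474264
  p_Crisis = 0.000606829
Prior × likelihood for each component:
  P(Z=Bear)·p_Bear = 0.45 × 0.215458 = 0.0969562
  P(Z=Neutral)·p_Neutral = 0.10 × 0.474264 = 0.0474264
  P(Z=Crisis)·p_Crisis = 0.45 × 0.000606829 = 0.000273073
Marginal: 0.0969562 + 0.0474264 + 0.000273073 = 0.144656
P(Regime Bear | x) ≈ 0.670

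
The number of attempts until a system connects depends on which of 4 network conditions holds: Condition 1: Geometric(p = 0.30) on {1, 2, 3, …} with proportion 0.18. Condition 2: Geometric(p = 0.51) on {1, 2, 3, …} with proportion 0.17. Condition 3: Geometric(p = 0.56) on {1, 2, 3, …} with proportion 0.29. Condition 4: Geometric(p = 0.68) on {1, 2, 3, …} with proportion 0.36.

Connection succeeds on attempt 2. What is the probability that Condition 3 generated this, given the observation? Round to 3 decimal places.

P(component k | x) = w_k·f_k(x) / marginal(x), where marginal(x) = Σ_j w_j·f_j(x).
Geometric probabilities:
  f_1 = 0.30·(1−0.30)^1 = 0.30·0.7 = 0.21
  f_2 = 0.51·(1−0.51)^1 = 0.51·0.49 = 0.2499
  f_3 = 0.56·(1−0.56)^1 = 0.56·0.44 = 0.2464
  f_4 = 0.68·(1−0.68)^1 = 0.68·0.32 = 0.2176
Weight by the priors:
  w_1·f_1 = 0.18 × 0.21 = 0.0378
  w_2·f_2 = 0.17 × 0.2499 = 0.042483
  w_3·f_3 = 0.29 × 0.2464 = 0.071456
  w_4·f_4 = 0.36 × 0.2176 = 0.078336
Denominator: 0.0378 + 0.042483 + 0.071456 + 0.078336 = 0.230075
Responsibility of Condition 3: 0.071456 / 0.230075 ≈ 0.311

0.311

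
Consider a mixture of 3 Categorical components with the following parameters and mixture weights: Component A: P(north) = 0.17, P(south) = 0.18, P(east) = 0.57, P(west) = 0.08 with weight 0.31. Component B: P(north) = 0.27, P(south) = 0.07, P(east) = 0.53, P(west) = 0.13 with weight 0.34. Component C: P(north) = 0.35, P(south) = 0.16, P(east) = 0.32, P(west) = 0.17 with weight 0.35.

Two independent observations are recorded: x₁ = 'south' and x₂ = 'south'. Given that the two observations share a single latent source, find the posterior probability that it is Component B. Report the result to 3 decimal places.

0.081

Apply Bayes' rule: the posterior for each component is proportional to its prior times its likelihood at x.
Since both observations come from the same component, the likelihood for component k is f_k(x₁)·f_k(x₂).
  p_A = [P(south | comp) = 0.18] × [0.18] = 0.0324
  p_B = [P(south | comp) = 0.07] × [0.07] = 0.0049
  p_C = [P(south | comp) = 0.16] × [0.16] = 0.0256
Unnormalised posteriors:
  P(Z=A)·p_A = 0.31 × 0.0324 = 0.010044
  P(Z=B)·p_B = 0.34 × 0.0049 = 0.001666
  P(Z=C)·p_C = 0.35 × 0.0256 = 0.00896
Normaliser: 0.010044 + 0.001666 + 0.00896 = 0.02067
Responsibility of Component B: 0.001666 / 0.02067 ≈ 0.081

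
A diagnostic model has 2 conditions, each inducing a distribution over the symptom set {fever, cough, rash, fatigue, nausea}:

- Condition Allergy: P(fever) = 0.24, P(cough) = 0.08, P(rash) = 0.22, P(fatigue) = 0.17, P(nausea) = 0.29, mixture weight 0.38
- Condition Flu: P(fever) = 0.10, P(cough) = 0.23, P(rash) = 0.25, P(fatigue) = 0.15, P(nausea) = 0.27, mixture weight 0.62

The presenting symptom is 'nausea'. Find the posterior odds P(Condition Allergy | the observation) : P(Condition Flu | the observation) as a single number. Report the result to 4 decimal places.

0.6583

Only the two components matter; the odds are (w_i f_i(x)) / (w_j f_j(x)).
Categorical probabilities:
  L_Allergy = P(nausea | comp) = 0.29
  L_Flu = P(nausea | comp) = 0.27
Odds = (0.38/0.62) × (0.29/0.27) = 0.612903 × 1.07407 ≈ 0.6583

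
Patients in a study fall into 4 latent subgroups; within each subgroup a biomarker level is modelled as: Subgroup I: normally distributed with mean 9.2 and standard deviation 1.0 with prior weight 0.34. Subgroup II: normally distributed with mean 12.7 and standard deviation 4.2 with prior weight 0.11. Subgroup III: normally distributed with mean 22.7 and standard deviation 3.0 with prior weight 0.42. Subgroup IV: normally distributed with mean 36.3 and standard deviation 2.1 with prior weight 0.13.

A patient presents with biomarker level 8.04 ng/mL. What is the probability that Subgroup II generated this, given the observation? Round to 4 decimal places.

By Bayes' theorem, P(k | x) = P(Z=k) f_k(x) / Σ_j P(Z=j) f_j(x).
Evaluate each component's likelihood at the observed value:
  p_I = 0.203571
  p_II = 0.0513267
  p_III = 8.67798e-07
  p_IV = 9.00487e-41
Unnormalised posteriors:
  P(Z=I)·p_I = 0.34 × 0.203571 = 0.0692143
  P(Z=II)·p_II = 0.11 × 0.0513267 = 0.00564593
  P(Z=III)·p_III = 0.42 × 8.67798e-07 = 3.64475e-07
  P(Z=IV)·p_IV = 0.13 × 9.00487e-41 = 1.17063e-41
Sum: 0.0692143 + 0.00564593 + 3.64475e-07 + 1.17063e-41 = 0.0748606
P(Subgroup II | the observation) = 0.00564593 / 0.0748606 ≈ 0.0754

0.0754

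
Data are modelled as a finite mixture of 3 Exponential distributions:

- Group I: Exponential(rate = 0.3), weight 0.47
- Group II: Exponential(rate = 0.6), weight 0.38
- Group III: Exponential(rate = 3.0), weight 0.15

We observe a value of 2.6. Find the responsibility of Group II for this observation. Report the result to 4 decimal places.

Apply Bayes' rule: the posterior for each component is proportional to its prior times its likelihood at x.
Component likelihoods at x = 2.6:
  p_I = 0.3·e^(−0.3·2.6) = 0.3·e^(−0.7800) = 0.137522
  p_II = 0.6·e^(−0.6·2.6) = 0.6·e^(−1.5600) = 0.126082
  p_III = 3.0·e^(−3.0·2.6) = 3.0·e^(−7.8000) = 0.0012292
Prior × likelihood for each component:
  π_I·p_I = 0.47 × 0.137522 = 0.0646352
  π_II·p_II = 0.38 × 0.126082 = 0.047911
  π_III·p_III = 0.15 × 0.0012292 = 0.000184381
Sum: 0.0646352 + 0.047911 + 0.000184381 = 0.112731
P(Group II | x) = 0.047911 / 0.112731 ≈ 0.4250

0.4250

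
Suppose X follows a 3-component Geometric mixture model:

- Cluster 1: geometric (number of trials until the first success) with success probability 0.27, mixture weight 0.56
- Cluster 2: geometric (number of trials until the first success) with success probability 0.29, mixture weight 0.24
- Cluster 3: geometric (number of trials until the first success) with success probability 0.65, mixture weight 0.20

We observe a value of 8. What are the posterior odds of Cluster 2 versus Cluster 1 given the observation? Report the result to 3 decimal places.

0.379

Only the two components matter; the odds are (w_i f_i(x)) / (w_j f_j(x)).
Geometric probabilities:
  f_1 = 0.27·(1−0.27)^7 = 0.27·0.110474 = 0.029828
  f_2 = 0.29·(1−0.29)^7 = 0.29·0.0909512 = 0.0263758
  f_3 = 0.65·(1−0.65)^7 = 0.65·0.000643393 = 0.000418205
Odds = (0.24/0.56) × (0.0263758/0.029828) = 0.428571 × 0.884265 ≈ 0.379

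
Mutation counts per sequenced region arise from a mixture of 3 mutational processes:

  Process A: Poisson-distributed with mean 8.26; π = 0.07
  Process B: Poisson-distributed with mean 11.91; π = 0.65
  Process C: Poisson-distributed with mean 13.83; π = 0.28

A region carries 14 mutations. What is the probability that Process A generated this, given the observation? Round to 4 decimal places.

Posterior ∝ prior × likelihood, so P(k | x) ∝ P(Z=k) f_k(x); normalise over all components.
Evaluate each component's likelihood at the observed value:
  p_A = 0.0204193
  p_B = 0.0891064
  p_C = 0.105879
Multiply by the mixture weights:
  P(Z=A)·p_A = 0.07 × 0.0204193 = 0.00142935
  P(Z=B)·p_B = 0.65 × 0.0891064 = 0.0579192
  P(Z=C)·p_C = 0.28 × 0.105879 = 0.0296461
Denominator: 0.00142935 + 0.0579192 + 0.0296461 = 0.0889946
So the posterior for Process A is 0.00142935 / 0.0889946 ≈ 0.0161.

0.0161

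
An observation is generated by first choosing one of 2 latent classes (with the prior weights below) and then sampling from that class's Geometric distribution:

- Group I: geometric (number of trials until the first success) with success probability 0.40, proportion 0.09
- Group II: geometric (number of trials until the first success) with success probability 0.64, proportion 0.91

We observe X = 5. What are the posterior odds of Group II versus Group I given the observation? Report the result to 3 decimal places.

2.097

Posterior odds = (w_i f_i(x)) / (w_j f_j(x)); the normalising sum cancels.
Evaluate each component's likelihood at the observed value:
  p_I = 0.05184
  p_II = 0.0107495
0.00978208 / 0.0046656 ≈ 2.097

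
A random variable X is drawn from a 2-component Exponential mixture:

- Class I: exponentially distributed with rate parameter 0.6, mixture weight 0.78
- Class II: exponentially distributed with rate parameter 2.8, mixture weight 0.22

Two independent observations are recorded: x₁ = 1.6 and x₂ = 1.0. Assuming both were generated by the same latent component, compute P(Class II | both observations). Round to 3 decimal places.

0.020

The responsibility of component k is π_k f_k(x) divided by Σ_j π_j f_j(x).
Since both observations come from the same component, the likelihood for component k is f_k(x₁)·f_k(x₂).
  f_I = [0.6·e^(−0.6·1.6) = 0.6·e^(−0.9600) = 0.229736] × [0.329287] = 0.075649
  f_II = [2.8·e^(−2.8·1.6) = 2.8·e^(−4.4800) = 0.0317336] × [0.170268] = 0.00540321
Prior × likelihood for each component:
  π_I·f_I = 0.78 × 0.075649 = 0.0590062
  π_II·f_II = 0.22 × 0.00540321 = 0.00118871
Evidence: 0.0590062 + 0.00118871 = 0.0601949
P(Class II | x) = 0.00118871 / 0.0601949 ≈ 0.020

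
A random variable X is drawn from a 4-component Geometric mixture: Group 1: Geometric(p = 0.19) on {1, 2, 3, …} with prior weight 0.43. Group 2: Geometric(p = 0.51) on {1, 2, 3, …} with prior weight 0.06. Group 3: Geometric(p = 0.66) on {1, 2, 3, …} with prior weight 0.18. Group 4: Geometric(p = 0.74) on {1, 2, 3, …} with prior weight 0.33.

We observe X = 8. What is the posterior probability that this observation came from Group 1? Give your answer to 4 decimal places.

The responsibility of component k is P(Z=k) f_k(x) divided by Σ_j P(Z=j) f_j(x).
Component likelihoods at x = 8:
  p_1 = 0.0434659
  p_2 = 0.00345894
  p_3 = 0.000346654
  p_4 = 5.94354e-05
Prior × likelihood for each component:
  P(Z=1)·p_1 = 0.43 × 0.0434659 = 0.0186903
  P(Z=2)·p_2 = 0.06 × 0.00345894 = 0.000207536
  P(Z=3)·p_3 = 0.18 × 0.000346654 = 6.23977e-05
  P(Z=4)·p_4 = 0.33 × 5.94354e-05 = 1.96137e-05
Evidence: 0.0186903 + 0.000207536 + 6.23977e-05 + 1.96137e-05 = 0.0189799
P(Group 1 | the observation) ≈ 0.9847

0.9847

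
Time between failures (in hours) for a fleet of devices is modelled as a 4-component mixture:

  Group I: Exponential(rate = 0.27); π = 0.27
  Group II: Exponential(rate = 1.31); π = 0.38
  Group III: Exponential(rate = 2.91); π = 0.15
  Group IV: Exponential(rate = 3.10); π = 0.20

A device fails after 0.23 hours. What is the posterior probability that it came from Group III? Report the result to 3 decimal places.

The responsibility of component k is π_k f_k(x) divided by Σ_j π_j f_j(x).
Exponential densities:
  L_I = 0.27·e^(−0.27·0.23) = 0.27·e^(−0.0621) = 0.253743
  L_II = 1.31·e^(−1.31·0.23) = 1.31·e^(−0.3013) = 0.969211
  L_III = 2.91·e^(−2.91·0.23) = 2.91·e^(−0.6693) = 1.49011
  L_IV = 3.10·e^(−3.10·0.23) = 3.10·e^(−0.7130) = 1.51953
Multiply by the mixture weights:
  π_I·L_I = 0.27 × 0.253743 = 0.0685106
  π_II·L_II = 0.38 × 0.969211 = 0.3683
  π_III·L_III = 0.15 × 1.49011 = 0.223517
  π_IV·L_IV = 0.20 × 1.51953 = 0.303906
Marginal: 0.0685106 + 0.3683 + 0.223517 + 0.303906 = 0.964234
Responsibility of Group III: 0.223517 / 0.964234 ≈ 0.232

0.232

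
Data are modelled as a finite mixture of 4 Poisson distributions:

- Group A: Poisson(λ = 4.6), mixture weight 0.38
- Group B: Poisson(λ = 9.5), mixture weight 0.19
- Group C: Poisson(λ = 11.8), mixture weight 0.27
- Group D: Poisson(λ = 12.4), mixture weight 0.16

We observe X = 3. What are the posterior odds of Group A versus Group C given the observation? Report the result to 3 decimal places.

111.678

Posterior odds = (π_i f_i(x)) / (π_j f_j(x)); the normalising sum cancels.
Evaluate each component's likelihood at the observed value:
  f_A = e^(−4.6)·4.6^3/3! = 0.163068
  f_B = e^(−9.5)·9.5^3/3! = 0.010696
  f_C = e^(−11.8)·11.8^3/3! = 0.00205504
  f_D = e^(−12.4)·12.4^3/3! = 0.00130877
0.0619657 / 0.00055486 ≈ 111.678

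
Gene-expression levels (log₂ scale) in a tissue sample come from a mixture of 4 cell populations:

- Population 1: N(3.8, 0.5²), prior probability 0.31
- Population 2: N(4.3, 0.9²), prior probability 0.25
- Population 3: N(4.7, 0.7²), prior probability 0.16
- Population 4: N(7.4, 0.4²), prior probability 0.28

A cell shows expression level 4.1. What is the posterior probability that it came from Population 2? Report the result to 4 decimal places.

0.2861

P(component k | x) = w_k·f_k(x) / marginal(x), where marginal(x) = Σ_j w_j·f_j(x).
Evaluate each component's likelihood at the observed value:
  L_1 = (1/(0.5·√(2π)))·exp(−(4.1−3.8)²/(2·0.5²)) = 0.797885·exp(-0.18000) = 0.666449
  L_2 = (1/(0.9·√(2π)))·exp(−(4.1−4.3)²/(2·0.9²)) = 0.443269·exp(-0.02469) = 0.432458
  L_3 = (1/(0.7·√(2π)))·exp(−(4.1−4.7)²/(2·0.7²)) = 0.569918·exp(-0.36735) = 0.394707
  L_4 = (1/(0.4·√(2π)))·exp(−(4.1−7.4)²/(2·0.4²)) = 0.997356·exp(-34.03125) = 1.65678e-15
Multiply by the mixture weights:
  w_1·L_1 = 0.31 × 0.666449 = 0.206599
  w_2·L_2 = 0.25 × 0.432458 = 0.108115
  w_3·L_3 = 0.16 × 0.394707 = 0.0631532
  w_4·L_4 = 0.28 × 1.65678e-15 = 4.639e-16
Denominator: 0.206599 + 0.108115 + 0.0631532 + 4.639e-16 = 0.377867
P(Population 2 | the observation) = 0.108115 / 0.377867 ≈ 0.2861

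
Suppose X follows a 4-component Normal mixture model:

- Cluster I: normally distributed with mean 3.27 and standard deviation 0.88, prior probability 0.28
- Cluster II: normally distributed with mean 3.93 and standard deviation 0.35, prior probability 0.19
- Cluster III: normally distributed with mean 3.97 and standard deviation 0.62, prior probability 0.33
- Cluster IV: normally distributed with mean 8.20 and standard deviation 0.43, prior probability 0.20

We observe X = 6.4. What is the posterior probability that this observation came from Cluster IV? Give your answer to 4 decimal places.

Posterior ∝ prior × likelihood, so P(k | x) ∝ w_k f_k(x); normalise over all components.
Evaluate each component's likelihood at the observed value:
  L_I = 0.000811535
  L_II = 1.74663e-11
  L_III = 0.000297061
  L_IV = 0.000145336
Multiply by the mixture weights:
  w_I·L_I = 0.28 × 0.000811535 = 0.00022723
  w_II·L_II = 0.19 × 1.74663e-11 = 3.31859e-12
  w_III·L_III = 0.33 × 0.000297061 = 9.803e-05
  w_IV·L_IV = 0.20 × 0.000145336 = 2.90672e-05
Denominator: 0.00022723 + 3.31859e-12 + 9.803e-05 + 2.90672e-05 = 0.000354327
So the posterior for Cluster IV is 2.90672e-05 / 0.000354327 ≈ 0.0820.

0.0820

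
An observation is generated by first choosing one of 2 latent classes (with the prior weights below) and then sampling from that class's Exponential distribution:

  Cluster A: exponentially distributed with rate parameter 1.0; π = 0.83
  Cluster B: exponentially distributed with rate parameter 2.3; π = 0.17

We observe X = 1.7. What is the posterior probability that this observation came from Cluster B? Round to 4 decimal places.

0.0491

Posterior ∝ prior × likelihood, so P(k | x) ∝ π_k f_k(x); normalise over all components.
Evaluate each component's likelihood at the observed value:
  p_A = 1.0·e^(−1.0·1.7) = 1.0·e^(−1.7000) = 0.182684
  p_B = 2.3·e^(−2.3·1.7) = 2.3·e^(−3.9100) = 0.0460932
Weight by the priors:
  π_A·p_A = 0.83 × 0.182684 = 0.151627
  π_B·p_B = 0.17 × 0.0460932 = 0.00783584
Evidence: 0.151627 + 0.00783584 = 0.159463
P(Cluster B | the observation) = 0.00783584 / 0.159463 ≈ 0.0491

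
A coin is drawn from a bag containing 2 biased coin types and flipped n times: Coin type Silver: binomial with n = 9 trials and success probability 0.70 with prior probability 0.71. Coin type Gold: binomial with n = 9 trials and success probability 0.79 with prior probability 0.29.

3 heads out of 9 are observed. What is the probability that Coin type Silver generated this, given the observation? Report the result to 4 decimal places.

Posterior ∝ prior × likelihood, so P(k | x) ∝ P(Z=k) f_k(x); normalise over all components.
Evaluate each component's likelihood at the observed value:
  f_Silver = C(9,3)·0.70^3·0.30^6 = 84·0.343·0.000729 = 0.0210039
  f_Gold = C(9,3)·0.79^3·0.21^6 = 84·0.493039·8.57661e-05 = 0.00355203
Multiply by the mixture weights:
  P(Z=Silver)·f_Silver = 0.71 × 0.0210039 = 0.0149128
  P(Z=Gold)·f_Gold = 0.29 × 0.00355203 = 0.00103009
Evidence: 0.0149128 + 0.00103009 = 0.0159429
P(Coin type Silver | x) ≈ 0.9354

0.9354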